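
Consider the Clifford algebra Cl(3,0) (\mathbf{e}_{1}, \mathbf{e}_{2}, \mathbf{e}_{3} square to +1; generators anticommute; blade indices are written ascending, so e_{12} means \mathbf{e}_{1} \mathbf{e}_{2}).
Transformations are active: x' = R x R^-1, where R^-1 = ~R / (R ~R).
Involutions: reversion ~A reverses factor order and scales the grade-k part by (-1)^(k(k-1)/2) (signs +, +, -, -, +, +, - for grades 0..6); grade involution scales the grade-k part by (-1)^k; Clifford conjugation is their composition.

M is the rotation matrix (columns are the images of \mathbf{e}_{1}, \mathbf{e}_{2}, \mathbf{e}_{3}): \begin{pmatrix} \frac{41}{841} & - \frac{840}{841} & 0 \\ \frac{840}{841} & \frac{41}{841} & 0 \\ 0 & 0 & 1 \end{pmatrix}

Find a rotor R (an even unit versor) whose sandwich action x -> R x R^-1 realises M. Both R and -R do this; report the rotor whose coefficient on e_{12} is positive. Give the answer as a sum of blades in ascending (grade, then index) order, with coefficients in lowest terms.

Method: write R = a + b12*e_{12} + b13*e_{13} + b23*e_{23} with a^2 + b12^2 + b13^2 + b23^2 = 1 (so R^-1 = ~R). Expanding the columns R e_j ~R gives tr M = 4a^2 - 1 and, from the antisymmetric part, M21 - M12 = -4a*b12, M13 - M31 = 4a*b13, M32 - M23 = -4a*b23.
Here tr M = \frac{923}{841}, so a^2 = (1 + tr M)/4 = \frac{441}{841} and a = ±\frac{21}{29}. Taking a = \frac{21}{29}: M21 - M12 = \frac{1680}{841}, M13 - M31 = 0, M32 - M23 = 0, giving b12 = -\frac{20}{29}, b13 = 0, b23 = 0, i.e. R = \frac{21}{29} - \frac{20}{29} e_{12}.
Its e_{12} coefficient is negative, so report the other preimage -R.
Answer: -\frac{21}{29} + \frac{20}{29} e_{12}. Sheet selection: the two-to-one cover makes ±R indistinguishable at the matrix level (trace \frac{923}{841}), so uniqueness comes from the required sign on e_{12}.


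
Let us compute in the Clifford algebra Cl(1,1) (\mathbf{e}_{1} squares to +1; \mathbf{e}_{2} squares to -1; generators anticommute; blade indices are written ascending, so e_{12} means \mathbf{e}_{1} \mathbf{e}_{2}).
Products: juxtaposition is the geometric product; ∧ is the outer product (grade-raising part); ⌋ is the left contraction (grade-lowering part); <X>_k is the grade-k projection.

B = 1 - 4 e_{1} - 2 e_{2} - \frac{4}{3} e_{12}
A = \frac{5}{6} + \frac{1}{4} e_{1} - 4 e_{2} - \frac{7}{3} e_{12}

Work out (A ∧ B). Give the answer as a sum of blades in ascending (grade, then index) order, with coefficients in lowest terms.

step 1: \frac{5}{6} - \frac{37}{12} e_{1} - \frac{17}{3} e_{2} - \frac{359}{18} e_{12}
Answer: \frac{5}{6} - \frac{37}{12} e_{1} - \frac{17}{3} e_{2} - \frac{359}{18} e_{12}


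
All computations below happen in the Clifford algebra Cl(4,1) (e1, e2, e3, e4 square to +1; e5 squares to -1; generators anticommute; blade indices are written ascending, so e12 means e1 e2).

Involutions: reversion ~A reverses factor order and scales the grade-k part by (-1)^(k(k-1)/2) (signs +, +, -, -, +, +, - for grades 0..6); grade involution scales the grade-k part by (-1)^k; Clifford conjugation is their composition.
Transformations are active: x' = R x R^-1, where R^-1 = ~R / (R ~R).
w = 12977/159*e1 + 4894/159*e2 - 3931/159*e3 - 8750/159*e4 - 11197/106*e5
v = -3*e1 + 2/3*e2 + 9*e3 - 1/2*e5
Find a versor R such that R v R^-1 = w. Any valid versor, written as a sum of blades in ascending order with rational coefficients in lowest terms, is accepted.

Take R = v + w = 12500/159*e1 + 5000/159*e2 - 2500/159*e3 - 8750/159*e4 - 5625/53*e5. Because q(v) = q(w) = 3247/36, conjugation by R sends v exactly to w.
Answer: 12500/159*e1 + 5000/159*e2 - 2500/159*e3 - 8750/159*e4 - 5625/53*e5


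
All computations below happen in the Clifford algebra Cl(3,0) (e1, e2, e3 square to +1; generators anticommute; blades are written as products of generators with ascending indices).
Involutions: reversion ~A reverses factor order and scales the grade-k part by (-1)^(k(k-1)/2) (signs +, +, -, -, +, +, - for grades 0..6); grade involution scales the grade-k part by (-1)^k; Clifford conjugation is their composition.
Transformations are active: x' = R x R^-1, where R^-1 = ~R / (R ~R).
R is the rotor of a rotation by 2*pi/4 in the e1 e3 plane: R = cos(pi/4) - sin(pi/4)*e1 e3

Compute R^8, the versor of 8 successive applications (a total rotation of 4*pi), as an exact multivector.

Because a rotor carries half the rotation angle, composing 8 copies of this e1 e3-plane rotor multiplies the phase: 8*(pi/4) = 2*pi, hence R^8 = cos(2*pi) - sin(2*pi)*e1 e3.
cos(2*pi) = 1 and sin(2*pi) = 0, so R^8 = 1. The total rotation 4*pi is 2 full turns, so every vector returns to itself, yet the rotor is +1, back on the identity sheet (an even number of 2*pi turns).
Answer: 1


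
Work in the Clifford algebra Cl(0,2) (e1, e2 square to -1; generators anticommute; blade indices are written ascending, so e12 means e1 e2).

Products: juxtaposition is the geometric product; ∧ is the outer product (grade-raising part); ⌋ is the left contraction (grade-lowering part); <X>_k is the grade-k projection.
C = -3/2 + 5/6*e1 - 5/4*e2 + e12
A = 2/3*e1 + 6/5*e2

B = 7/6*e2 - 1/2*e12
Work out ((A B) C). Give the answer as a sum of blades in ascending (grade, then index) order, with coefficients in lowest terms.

step 1: -7/5 - 3/5*e1 + 1/3*e2 + 7/9*e12
step 2: 403/180 + 187/180*e1 + 1349/540*e2 - 377/180*e12
Answer: 403/180 + 187/180*e1 + 1349/540*e2 - 377/180*e12


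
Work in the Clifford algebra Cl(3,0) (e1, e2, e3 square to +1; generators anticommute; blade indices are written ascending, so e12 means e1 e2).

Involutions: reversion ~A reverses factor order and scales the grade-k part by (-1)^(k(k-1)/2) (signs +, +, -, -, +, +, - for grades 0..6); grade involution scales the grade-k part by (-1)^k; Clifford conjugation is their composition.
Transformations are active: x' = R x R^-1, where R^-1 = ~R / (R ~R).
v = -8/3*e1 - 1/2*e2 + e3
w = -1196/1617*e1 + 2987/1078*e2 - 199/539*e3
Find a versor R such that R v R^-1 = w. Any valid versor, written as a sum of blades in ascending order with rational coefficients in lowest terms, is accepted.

Sketch: the shared square 301/36 makes R = v + w = -1836/539*e1 + 1224/539*e2 + 340/539*e3 the natural versor; its sandwich fixes that direction, negates (v - w)/2, and sends v to w.
Answer: -1836/539*e1 + 1224/539*e2 + 340/539*e3


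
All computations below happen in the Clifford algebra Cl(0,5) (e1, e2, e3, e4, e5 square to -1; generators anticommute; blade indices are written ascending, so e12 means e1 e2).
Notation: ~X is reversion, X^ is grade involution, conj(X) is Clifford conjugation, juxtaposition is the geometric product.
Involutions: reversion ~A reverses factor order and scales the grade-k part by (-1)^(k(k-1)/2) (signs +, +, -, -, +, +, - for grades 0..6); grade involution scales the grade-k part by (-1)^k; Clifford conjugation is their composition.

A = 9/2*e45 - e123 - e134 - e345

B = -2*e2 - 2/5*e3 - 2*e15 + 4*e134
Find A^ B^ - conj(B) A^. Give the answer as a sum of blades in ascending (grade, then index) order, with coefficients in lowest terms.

first term: -4 - 2/5*e12 + 2*e13 + 47/5*e14 - 4*e15 - 4*e24 - 2/5*e45 - 2*e134 - 18*e135 + 2*e235 + 9*e245 + 19/5*e345 + 2*e1234 - 2*e2345
second term: 4 - 2/5*e12 + 2*e13 + 47/5*e14 - 4*e15 - 4*e24 - 2/5*e45 - 2*e134 - 18*e135 + 2*e235 + 9*e245 + 19/5*e345 - 2*e1234 + 2*e2345
Answer: -8 + 4*e1234 - 4*e2345


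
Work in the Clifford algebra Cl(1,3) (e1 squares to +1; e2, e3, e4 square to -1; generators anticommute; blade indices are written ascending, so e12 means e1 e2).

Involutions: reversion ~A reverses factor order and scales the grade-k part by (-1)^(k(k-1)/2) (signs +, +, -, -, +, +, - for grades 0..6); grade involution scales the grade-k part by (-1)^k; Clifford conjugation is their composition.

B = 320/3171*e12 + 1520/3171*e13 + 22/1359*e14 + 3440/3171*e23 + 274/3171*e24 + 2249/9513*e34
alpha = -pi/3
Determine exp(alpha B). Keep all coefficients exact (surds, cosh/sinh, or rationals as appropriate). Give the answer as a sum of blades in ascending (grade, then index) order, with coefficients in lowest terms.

B^2 term by term: the squares give (320/3171)^2*(e12)^2 + (1520/3171)^2*(e13)^2 + (22/1359)^2*(e14)^2 + (3440/3171)^2*(e23)^2 + (274/3171)^2*(e24)^2 + (2249/9513)^2*(e34)^2 = 102400/10055241*(+1) + 2310400/10055241*(+1) + 484/1846881*(+1) + 11833600/10055241*(-1) + 75076/10055241*(-1) + 5058001/90497169*(-1) = -1 (each basis 2-blade squares to minus the product of its generators' squares); cross terms between blades sharing an index anticommute and cancel; the commuting (index-disjoint) pairs give grade-4 terms 2*c*c'*(blade product), which cancel blade by blade — e1234: 1439360/30165723 - 832960/10055241 + 151360/4309389 = 0 — confirming B is simple. So B^2 = -1.
B^2 = -1 — a negative square means the series sums to a rotation: l = 1, alpha*l = -pi/3, so exp(alpha B) = cos(-pi/3) + (sin(-pi/3)/1)*B = 1/2 + (-sqrt(3)/2)*B.
Answer: 1/2 - 160*sqrt(3)/3171*e12 - 760*sqrt(3)/3171*e13 - 11*sqrt(3)/1359*e14 - 1720*sqrt(3)/3171*e23 - 137*sqrt(3)/3171*e24 - 2249*sqrt(3)/19026*e34


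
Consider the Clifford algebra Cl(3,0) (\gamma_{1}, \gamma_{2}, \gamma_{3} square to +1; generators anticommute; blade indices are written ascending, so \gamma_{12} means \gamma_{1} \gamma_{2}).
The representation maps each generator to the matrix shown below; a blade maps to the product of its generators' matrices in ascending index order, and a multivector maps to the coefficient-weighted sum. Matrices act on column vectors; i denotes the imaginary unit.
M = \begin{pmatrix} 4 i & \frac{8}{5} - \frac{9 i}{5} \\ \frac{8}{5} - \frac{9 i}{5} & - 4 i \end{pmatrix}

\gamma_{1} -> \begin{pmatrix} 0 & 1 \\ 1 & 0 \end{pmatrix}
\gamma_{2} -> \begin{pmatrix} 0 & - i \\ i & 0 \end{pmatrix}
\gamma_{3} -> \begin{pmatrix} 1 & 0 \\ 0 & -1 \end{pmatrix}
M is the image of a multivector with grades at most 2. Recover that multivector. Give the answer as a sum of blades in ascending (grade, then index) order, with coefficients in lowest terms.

Method: 1, rho(\gamma_{1}), rho(\gamma_{2}), rho(\gamma_{3}) form a trace-orthogonal basis of the 2x2 complex matrices (tr(X Y) = 2 if X = Y, else 0), so M = m0*1 + m1*rho(\gamma_{1}) + m2*rho(\gamma_{2}) + m3*rho(\gamma_{3}) with m0 = tr(M)/2 = 0, m1 = tr(M rho(\gamma_{1}))/2 = \frac{8}{5} - \frac{9 i}{5}, m2 = tr(M rho(\gamma_{2}))/2 = 0, m3 = tr(M rho(\gamma_{3}))/2 = 4 i.
Multiplying table entries, the bivector images are rho(\gamma_{12}) = i*rho(\gamma_{3}), rho(\gamma_{13}) = -i*rho(\gamma_{2}), rho(\gamma_{23}) = i*rho(\gamma_{1}); with real blade coefficients the real parts of m0..m3 are the coefficients of 1, \gamma_{1}, \gamma_{2}, \gamma_{3} and the imaginary parts give the bivectors (\gamma_{23}: Im m1, \gamma_{13}: -Im m2, \gamma_{12}: Im m3).
Answer: \frac{8}{5} \gamma_{1} + 4 \gamma_{12} - \frac{9}{5} \gamma_{23}


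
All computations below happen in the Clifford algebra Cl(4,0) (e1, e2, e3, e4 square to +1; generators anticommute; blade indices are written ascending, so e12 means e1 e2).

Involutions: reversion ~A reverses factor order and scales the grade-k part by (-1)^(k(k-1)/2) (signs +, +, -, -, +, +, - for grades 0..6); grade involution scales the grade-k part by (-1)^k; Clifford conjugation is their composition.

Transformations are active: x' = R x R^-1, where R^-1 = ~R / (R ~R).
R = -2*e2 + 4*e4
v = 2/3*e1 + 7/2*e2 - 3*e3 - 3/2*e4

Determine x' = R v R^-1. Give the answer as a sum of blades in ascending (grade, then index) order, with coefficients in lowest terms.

~R = -2*e2 + 4*e4, and R ~R = 20, so R^-1 = ~R / (20).
R v = -13 + 4/3*e12 - 8/3*e14 + 6*e23 - 11*e24 + 12*e34
Answer: -2/3*e1 - 9/10*e2 + 3*e3 - 37/10*e4


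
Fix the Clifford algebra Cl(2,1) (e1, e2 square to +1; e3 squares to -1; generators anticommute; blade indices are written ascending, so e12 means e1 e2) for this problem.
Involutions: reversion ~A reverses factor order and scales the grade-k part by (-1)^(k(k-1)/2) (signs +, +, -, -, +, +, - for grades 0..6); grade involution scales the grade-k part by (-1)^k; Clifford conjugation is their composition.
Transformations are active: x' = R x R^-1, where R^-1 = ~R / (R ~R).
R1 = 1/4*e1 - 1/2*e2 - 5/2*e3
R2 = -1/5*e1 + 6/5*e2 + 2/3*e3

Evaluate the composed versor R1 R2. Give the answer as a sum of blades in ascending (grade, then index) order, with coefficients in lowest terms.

Distribute over the terms of R1 (each basis-blade product reordered to ascending indices, repeated generators contracted through their squares):
(1/4*e1) R2 = -1/20 + 3/10*e12 + 1/6*e13
(-1/2*e2) R2 = -3/5 - 1/10*e12 - 1/3*e23
(-5/2*e3) R2 = 5/3 - 1/2*e13 + 3*e23
Summing the partial products and collecting blades:
Answer: 61/60 + 1/5*e12 - 1/3*e13 + 8/3*e23


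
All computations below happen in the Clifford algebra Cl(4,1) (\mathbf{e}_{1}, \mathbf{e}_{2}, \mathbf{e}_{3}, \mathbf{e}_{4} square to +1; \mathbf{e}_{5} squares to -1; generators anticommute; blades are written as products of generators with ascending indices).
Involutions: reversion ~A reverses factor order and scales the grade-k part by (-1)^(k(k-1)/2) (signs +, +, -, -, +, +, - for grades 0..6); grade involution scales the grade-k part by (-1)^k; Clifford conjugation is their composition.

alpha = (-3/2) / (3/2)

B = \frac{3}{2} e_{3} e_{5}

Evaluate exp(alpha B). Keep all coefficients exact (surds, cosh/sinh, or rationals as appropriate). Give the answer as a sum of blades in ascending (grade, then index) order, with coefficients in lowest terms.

B^2 = (\frac{3}{2})^2*(e_{3} e_{5})^2 = \frac{9}{4}*(+1) = \frac{9}{4} (a basis 2-blade squares to minus the product of its generators' squares).
B^2 = \frac{9}{4} — the series telescopes hyperbolically here: l = \frac{3}{2}, alpha*l = - \frac{3}{2}, so exp(alpha B) = cosh(- \frac{3}{2}) + (sinh(- \frac{3}{2})/(\frac{3}{2}))*B = \cosh{\left(\frac{3}{2} \right)} + (- \frac{2 \sinh{\left(\frac{3}{2} \right)}}{3})*B.
Answer: \cosh{\left(\frac{3}{2} \right)} - \sinh{\left(\frac{3}{2} \right)} e_{3} e_{5}


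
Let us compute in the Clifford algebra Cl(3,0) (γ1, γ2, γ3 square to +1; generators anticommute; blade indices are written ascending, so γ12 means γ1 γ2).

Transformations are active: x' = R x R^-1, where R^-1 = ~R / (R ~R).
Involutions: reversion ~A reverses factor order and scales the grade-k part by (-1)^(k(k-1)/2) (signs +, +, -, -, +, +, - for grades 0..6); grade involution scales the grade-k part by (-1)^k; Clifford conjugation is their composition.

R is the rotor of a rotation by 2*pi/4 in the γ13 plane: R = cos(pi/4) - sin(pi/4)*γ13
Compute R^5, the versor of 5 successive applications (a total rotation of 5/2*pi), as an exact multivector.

The rotor phase is half the rotation angle and phases add under composition, so 5 steps in the γ13 plane accumulate phase 5*(pi/4) = 5*pi/4: R^5 = cos(5*pi/4) - sin(5*pi/4)*γ13.
cos(5*pi/4) = -sqrt(2)/2 and sin(5*pi/4) = -sqrt(2)/2, so R^5 = -sqrt(2)/2 + sqrt(2)/2*γ13. The net rotation is 1/2*pi (after discarding 1 full turn, each of which contributes a factor -1 to the rotor); the rotor keeps the half-angle phase exactly.
Answer: -sqrt(2)/2 + sqrt(2)/2*γ13


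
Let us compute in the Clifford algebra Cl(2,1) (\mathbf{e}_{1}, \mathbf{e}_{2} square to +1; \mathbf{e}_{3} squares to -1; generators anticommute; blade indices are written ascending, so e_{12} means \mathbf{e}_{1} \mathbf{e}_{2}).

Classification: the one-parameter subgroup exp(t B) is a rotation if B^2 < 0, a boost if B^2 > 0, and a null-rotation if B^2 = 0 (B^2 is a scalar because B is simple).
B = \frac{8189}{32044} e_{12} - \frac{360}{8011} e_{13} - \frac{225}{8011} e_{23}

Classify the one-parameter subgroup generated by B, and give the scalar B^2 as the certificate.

B^2 term by term: the squares give (\frac{8189}{32044})^2*(e_{12})^2 + (-\frac{360}{8011})^2*(e_{13})^2 + (-\frac{225}{8011})^2*(e_{23})^2 = \frac{67059721}{1026817936}*(-1) + \frac{129600}{64176121}*(+1) + \frac{50625}{64176121}*(+1) = -\frac{1}{16} (each basis 2-blade squares to minus the product of its generators' squares); cross terms between blades sharing an index anticommute and cancel. So B^2 = -\frac{1}{16}.
Answer: rotation, certificate B^2 = -\frac{1}{16}. No conjugation can change B^2 = -\frac{1}{16}; the sign gives the class.


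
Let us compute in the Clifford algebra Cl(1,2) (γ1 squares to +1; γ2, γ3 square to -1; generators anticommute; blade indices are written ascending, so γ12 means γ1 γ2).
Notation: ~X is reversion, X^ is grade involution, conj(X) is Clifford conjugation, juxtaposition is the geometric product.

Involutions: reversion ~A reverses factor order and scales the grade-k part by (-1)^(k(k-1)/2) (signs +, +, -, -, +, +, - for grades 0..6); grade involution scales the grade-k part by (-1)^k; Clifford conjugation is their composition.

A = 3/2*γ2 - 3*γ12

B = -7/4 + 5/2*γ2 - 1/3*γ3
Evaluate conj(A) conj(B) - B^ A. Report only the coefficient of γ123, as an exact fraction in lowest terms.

first term: -15/4 + 15/2*γ1 + 21/8*γ2 - 21/4*γ12 - 1/2*γ23 + γ123
second term: 15/4 + 15/2*γ1 - 21/8*γ2 + 21/4*γ12 - 1/2*γ23 - γ123
Answer: 2


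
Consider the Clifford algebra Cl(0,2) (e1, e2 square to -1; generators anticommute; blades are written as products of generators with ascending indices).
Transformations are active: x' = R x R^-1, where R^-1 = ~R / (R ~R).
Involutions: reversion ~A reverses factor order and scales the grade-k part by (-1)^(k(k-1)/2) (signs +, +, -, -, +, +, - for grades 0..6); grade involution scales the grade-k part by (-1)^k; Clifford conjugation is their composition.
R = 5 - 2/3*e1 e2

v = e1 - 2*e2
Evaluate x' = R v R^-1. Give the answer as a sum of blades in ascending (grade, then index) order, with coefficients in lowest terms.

~R = 5 + 2/3*e1 e2, and R ~R = 229/9, so R^-1 = ~R / (229/9).
R v = 11/3*e1 - 32/3*e2
Answer: 101/229*e1 - 502/229*e2


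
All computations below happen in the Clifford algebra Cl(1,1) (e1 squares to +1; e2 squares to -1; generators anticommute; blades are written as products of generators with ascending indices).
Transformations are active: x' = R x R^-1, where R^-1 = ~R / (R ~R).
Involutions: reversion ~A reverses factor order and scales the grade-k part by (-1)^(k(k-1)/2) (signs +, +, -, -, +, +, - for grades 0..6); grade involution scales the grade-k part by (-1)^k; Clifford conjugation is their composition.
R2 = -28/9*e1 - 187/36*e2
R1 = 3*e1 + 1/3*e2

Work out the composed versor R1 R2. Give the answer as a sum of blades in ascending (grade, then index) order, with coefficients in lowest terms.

Distribute over the terms of R1 (each basis-blade product reordered to ascending indices, repeated generators contracted through their squares):
(3*e1) R2 = -28/3 - 187/12*e1 e2
(1/3*e2) R2 = 187/108 + 28/27*e1 e2
Summing the partial products and collecting blades:
Answer: -821/108 - 1571/108*e1 e2


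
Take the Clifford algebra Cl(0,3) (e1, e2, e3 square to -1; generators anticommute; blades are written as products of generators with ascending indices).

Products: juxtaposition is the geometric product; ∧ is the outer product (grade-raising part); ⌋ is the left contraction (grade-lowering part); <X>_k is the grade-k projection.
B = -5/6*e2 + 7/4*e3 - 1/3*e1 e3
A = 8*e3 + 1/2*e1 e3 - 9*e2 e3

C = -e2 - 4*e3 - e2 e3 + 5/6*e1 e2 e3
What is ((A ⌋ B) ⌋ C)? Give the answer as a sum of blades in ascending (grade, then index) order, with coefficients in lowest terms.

step 1: -83/6 - 8/3*e1
step 2: 83/6*e2 + 166/3*e3 + 289/18*e2 e3 - 415/36*e1 e2 e3
Answer: 83/6*e2 + 166/3*e3 + 289/18*e2 e3 - 415/36*e1 e2 e3


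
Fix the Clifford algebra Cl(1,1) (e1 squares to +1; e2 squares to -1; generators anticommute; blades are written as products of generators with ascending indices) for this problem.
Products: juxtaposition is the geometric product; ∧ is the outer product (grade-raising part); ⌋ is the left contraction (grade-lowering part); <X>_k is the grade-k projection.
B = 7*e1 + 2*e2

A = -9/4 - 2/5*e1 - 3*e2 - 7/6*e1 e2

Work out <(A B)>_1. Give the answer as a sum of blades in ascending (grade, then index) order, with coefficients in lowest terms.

step 1: 16/5 - 161/12*e1 + 11/3*e2 + 101/5*e1 e2
step 2: -161/12*e1 + 11/3*e2
Answer: -161/12*e1 + 11/3*e2


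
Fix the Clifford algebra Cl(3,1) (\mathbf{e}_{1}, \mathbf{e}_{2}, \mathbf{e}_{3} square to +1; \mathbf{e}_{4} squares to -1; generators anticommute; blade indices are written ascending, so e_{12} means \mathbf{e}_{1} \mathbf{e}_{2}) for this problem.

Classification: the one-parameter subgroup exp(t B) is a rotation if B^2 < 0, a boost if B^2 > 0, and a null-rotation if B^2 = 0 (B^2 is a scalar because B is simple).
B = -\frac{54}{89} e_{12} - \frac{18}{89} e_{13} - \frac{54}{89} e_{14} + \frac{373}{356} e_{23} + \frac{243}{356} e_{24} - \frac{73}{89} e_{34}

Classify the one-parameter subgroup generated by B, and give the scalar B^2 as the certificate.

B^2 term by term: the squares give (-\frac{54}{89})^2*(e_{12})^2 + (-\frac{18}{89})^2*(e_{13})^2 + (-\frac{54}{89})^2*(e_{14})^2 + (\frac{373}{356})^2*(e_{23})^2 + (\frac{243}{356})^2*(e_{24})^2 + (-\frac{73}{89})^2*(e_{34})^2 = \frac{2916}{7921}*(-1) + \frac{324}{7921}*(-1) + \frac{2916}{7921}*(+1) + \frac{139129}{126736}*(-1) + \frac{59049}{126736}*(+1) + \frac{5329}{7921}*(+1) = 0 (each basis 2-blade squares to minus the product of its generators' squares); cross terms between blades sharing an index anticommute and cancel; the commuting (index-disjoint) pairs give grade-4 terms 2*c*c'*(blade product), which cancel blade by blade — e_{1234}: \frac{7884}{7921} + \frac{2187}{7921} - \frac{10071}{7921} = 0 — confirming B is simple. So B^2 = 0.
Answer: null-rotation, certificate B^2 = 0. Check the certificate: B^2 = 0, and that sign is decisive whatever form B takes.


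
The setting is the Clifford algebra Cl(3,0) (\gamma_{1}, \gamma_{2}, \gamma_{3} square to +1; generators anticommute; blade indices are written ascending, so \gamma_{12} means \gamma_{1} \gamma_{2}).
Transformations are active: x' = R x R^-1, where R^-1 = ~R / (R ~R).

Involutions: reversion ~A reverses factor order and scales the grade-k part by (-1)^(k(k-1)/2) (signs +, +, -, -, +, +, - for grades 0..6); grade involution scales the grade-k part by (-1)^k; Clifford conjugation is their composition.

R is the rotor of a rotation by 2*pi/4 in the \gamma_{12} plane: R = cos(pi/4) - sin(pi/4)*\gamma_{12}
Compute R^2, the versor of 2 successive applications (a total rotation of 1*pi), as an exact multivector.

Rotor phase runs at HALF the rotation angle; powers of one rotor simply add phase, so after 2 steps in \gamma_{12} the phase is 2*pi/4 = \frac{\pi}{2} and R^2 = cos(\frac{\pi}{2}) - sin(\frac{\pi}{2})*\gamma_{12}.
cos(\frac{\pi}{2}) = 0 and sin(\frac{\pi}{2}) = 1, so R^2 = -\gamma_{12}. The net rotation is 1*pi; the rotor keeps the half-angle phase exactly.
Answer: -\gamma_{12}


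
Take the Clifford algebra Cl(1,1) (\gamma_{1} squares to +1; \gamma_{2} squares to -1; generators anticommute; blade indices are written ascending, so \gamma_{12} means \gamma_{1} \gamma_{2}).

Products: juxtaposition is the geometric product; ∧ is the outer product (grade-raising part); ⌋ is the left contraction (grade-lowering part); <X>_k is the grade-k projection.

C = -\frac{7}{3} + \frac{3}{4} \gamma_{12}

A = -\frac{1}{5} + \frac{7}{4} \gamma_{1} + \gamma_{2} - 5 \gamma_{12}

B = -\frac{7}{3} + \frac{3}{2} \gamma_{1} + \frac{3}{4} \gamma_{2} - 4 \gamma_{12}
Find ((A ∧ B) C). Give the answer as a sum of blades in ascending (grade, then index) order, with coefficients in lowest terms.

step 1: \frac{7}{15} - \frac{263}{60} \gamma_{1} - \frac{149}{60} \gamma_{2} + \frac{2947}{240} \gamma_{12}
step 2: \frac{23387}{2880} + \frac{6023}{720} \gamma_{1} + \frac{361}{144} \gamma_{2} - \frac{20377}{720} \gamma_{12}
Answer: \frac{23387}{2880} + \frac{6023}{720} \gamma_{1} + \frac{361}{144} \gamma_{2} - \frac{20377}{720} \gamma_{12}


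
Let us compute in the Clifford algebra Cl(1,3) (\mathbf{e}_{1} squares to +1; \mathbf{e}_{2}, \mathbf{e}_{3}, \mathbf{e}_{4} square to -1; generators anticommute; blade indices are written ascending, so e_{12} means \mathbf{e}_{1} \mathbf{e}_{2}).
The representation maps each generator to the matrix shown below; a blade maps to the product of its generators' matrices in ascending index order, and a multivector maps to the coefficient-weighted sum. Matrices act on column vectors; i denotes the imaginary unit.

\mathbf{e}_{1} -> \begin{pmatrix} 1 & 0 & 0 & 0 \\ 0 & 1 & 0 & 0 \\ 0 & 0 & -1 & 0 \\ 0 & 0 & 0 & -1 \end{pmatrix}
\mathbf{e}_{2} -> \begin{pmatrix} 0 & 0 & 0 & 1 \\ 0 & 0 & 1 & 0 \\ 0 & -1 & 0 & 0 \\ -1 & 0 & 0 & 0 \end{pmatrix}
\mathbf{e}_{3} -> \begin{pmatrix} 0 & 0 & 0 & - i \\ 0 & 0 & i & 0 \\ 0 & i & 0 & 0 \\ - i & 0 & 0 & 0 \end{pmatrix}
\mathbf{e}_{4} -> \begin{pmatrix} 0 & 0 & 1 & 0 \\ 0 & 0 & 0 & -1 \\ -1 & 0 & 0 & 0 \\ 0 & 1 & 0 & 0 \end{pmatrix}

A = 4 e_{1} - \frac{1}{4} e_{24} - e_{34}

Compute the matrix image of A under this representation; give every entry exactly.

Bivector images (products of the table entries): rho(e_{24}) = rho(\mathbf{e}_{2})rho(\mathbf{e}_{4}) = \begin{pmatrix} 0 & 1 & 0 & 0 \\ -1 & 0 & 0 & 0 \\ 0 & 0 & 0 & 1 \\ 0 & 0 & -1 & 0 \end{pmatrix}; rho(e_{34}) = rho(\mathbf{e}_{3})rho(\mathbf{e}_{4}) = \begin{pmatrix} 0 & - i & 0 & 0 \\ - i & 0 & 0 & 0 \\ 0 & 0 & 0 & - i \\ 0 & 0 & - i & 0 \end{pmatrix}.
M = (4)*rho(e_{1}) + (-\frac{1}{4})*rho(e_{24}) + (-1)*rho(e_{34}), summed entrywise:
Answer: \begin{pmatrix} 4 & - \frac{1}{4} + i & 0 & 0 \\ \frac{1}{4} + i & 4 & 0 & 0 \\ 0 & 0 & -4 & - \frac{1}{4} + i \\ 0 & 0 & \frac{1}{4} + i & -4 \end{pmatrix}


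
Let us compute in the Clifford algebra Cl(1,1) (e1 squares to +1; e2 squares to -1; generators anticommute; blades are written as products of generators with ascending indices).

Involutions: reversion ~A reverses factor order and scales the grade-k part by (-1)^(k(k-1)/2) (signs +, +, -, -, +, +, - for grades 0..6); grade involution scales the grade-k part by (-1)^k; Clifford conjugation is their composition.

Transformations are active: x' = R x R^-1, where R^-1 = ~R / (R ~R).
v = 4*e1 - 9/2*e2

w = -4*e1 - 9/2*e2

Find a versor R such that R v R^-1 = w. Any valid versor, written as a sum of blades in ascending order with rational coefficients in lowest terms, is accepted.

A norm check does it: q(v) = q(w) = -17/4, hence R = v + w = -9*e2 realises the map — parallel part kept, (v - w)/2 negated, v carried to w.
Answer: -9*e2


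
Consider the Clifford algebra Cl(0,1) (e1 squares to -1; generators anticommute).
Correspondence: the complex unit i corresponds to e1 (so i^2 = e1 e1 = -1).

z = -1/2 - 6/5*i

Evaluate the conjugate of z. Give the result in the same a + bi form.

In blades: z = -1/2 - 6/5*e1.
Conjugation here is Clifford conjugation: the scalar is fixed and the grade-1 and grade-2 blades all flip sign, giving -1/2 + 6/5*e1; translating back:
Answer: -1/2 + 6/5*i


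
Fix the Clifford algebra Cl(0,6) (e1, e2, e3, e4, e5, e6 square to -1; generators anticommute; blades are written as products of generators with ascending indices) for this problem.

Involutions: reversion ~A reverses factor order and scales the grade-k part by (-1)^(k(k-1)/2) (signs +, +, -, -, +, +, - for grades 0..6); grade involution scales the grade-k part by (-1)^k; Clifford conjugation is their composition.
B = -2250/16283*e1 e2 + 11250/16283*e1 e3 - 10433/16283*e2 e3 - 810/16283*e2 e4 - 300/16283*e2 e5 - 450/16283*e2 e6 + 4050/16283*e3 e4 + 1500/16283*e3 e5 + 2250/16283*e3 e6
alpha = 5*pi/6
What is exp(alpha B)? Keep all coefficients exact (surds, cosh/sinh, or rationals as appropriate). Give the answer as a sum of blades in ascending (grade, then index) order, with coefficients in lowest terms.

B^2 term by term: the squares give (-2250/16283)^2*(e1 e2)^2 + (11250/16283)^2*(e1 e3)^2 + (-10433/16283)^2*(e2 e3)^2 + (-810/16283)^2*(e2 e4)^2 + (-300/16283)^2*(e2 e5)^2 + (-450/16283)^2*(e2 e6)^2 + (4050/16283)^2*(e3 e4)^2 + (1500/16283)^2*(e3 e5)^2 + (2250/16283)^2*(e3 e6)^2 = 5062500/265136089*(-1) + 126562500/265136089*(-1) + 108847489/265136089*(-1) + 656100/265136089*(-1) + 90000/265136089*(-1) + 202500/265136089*(-1) + 16402500/265136089*(-1) + 2250000/265136089*(-1) + 5062500/265136089*(-1) = -1 (each basis 2-blade squares to minus the product of its generators' squares); cross terms between blades sharing an index anticommute and cancel; the commuting (index-disjoint) pairs give grade-4 terms 2*c*c'*(blade product), which cancel blade by blade — e1 e2 e3 e4: -18225000/265136089 + 18225000/265136089 = 0; e1 e2 e3 e5: -6750000/265136089 + 6750000/265136089 = 0; e1 e2 e3 e6: -10125000/265136089 + 10125000/265136089 = 0; e2 e3 e4 e5: 2430000/265136089 - 2430000/265136089 = 0; e2 e3 e4 e6: 3645000/265136089 - 3645000/265136089 = 0; e2 e3 e5 e6: 1350000/265136089 - 1350000/265136089 = 0 — confirming B is simple. So B^2 = -1.
B^2 = -1 — a negative square means the series sums to a rotation: l = 1, alpha*l = 5*pi/6, so exp(alpha B) = cos(5*pi/6) + (sin(5*pi/6)/1)*B = -sqrt(3)/2 + (1/2)*B.
Answer: -sqrt(3)/2 - 1125/16283*e1 e2 + 5625/16283*e1 e3 - 10433/32566*e2 e3 - 405/16283*e2 e4 - 150/16283*e2 e5 - 225/16283*e2 e6 + 2025/16283*e3 e4 + 750/16283*e3 e5 + 1125/16283*e3 e6


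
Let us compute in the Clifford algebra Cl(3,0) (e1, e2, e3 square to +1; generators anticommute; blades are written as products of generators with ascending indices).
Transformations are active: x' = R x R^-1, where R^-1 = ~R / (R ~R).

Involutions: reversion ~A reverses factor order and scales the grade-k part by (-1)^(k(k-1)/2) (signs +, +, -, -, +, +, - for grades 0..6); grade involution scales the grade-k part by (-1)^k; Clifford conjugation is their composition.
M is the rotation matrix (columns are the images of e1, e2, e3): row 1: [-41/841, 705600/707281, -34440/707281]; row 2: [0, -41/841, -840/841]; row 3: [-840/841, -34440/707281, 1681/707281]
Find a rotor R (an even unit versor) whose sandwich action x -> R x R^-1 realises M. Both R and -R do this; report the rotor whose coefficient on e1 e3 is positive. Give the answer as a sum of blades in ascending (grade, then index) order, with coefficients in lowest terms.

Method: write R = a + b12*e1 e2 + b13*e1 e3 + b23*e2 e3 with a^2 + b12^2 + b13^2 + b23^2 = 1 (so R^-1 = ~R). Expanding the columns R e_j ~R gives tr M = 4a^2 - 1 and, from the antisymmetric part, M21 - M12 = -4a*b12, M13 - M31 = 4a*b13, M32 - M23 = -4a*b23.
Here tr M = -67281/707281, so a^2 = (1 + tr M)/4 = 160000/707281 and a = ±400/841. Taking a = 400/841: M21 - M12 = -705600/707281, M13 - M31 = 672000/707281, M32 - M23 = 672000/707281, giving b12 = 441/841, b13 = 420/841, b23 = -420/841, i.e. R = 400/841 + 441/841*e1 e2 + 420/841*e1 e3 - 420/841*e2 e3.
Its e1 e3 coefficient is already positive.
Answer: 400/841 + 441/841*e1 e2 + 420/841*e1 e3 - 420/841*e2 e3. Uniqueness: Spin(3) -> SO(3) maps R and -R to the same rotation of trace -67281/707281; fixing the sign of the e1 e3 coefficient removes the ambiguity.


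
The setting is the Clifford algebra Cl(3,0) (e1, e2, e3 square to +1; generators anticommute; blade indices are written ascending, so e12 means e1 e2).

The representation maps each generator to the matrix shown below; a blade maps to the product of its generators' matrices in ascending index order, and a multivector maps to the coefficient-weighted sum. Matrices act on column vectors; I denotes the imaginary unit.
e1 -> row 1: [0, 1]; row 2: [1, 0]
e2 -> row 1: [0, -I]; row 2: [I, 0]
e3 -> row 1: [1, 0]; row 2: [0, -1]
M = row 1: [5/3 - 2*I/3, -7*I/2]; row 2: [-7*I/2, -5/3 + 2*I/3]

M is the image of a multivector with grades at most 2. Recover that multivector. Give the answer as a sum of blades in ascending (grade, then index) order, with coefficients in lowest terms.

Method: 1, rho(e1), rho(e2), rho(e3) form a trace-orthogonal basis of the 2x2 complex matrices (tr(X Y) = 2 if X = Y, else 0), so M = m0*1 + m1*rho(e1) + m2*rho(e2) + m3*rho(e3) with m0 = tr(M)/2 = 0, m1 = tr(M rho(e1))/2 = -7*I/2, m2 = tr(M rho(e2))/2 = 0, m3 = tr(M rho(e3))/2 = 5/3 - 2*I/3.
Multiplying table entries, the bivector images are rho(e12) = I*rho(e3), rho(e13) = -I*rho(e2), rho(e23) = I*rho(e1); with real blade coefficients the real parts of m0..m3 are the coefficients of 1, e1, e2, e3 and the imaginary parts give the bivectors (e23: Im m1, e13: -Im m2, e12: Im m3).
Answer: 5/3*e3 - 2/3*e12 - 7/2*e23


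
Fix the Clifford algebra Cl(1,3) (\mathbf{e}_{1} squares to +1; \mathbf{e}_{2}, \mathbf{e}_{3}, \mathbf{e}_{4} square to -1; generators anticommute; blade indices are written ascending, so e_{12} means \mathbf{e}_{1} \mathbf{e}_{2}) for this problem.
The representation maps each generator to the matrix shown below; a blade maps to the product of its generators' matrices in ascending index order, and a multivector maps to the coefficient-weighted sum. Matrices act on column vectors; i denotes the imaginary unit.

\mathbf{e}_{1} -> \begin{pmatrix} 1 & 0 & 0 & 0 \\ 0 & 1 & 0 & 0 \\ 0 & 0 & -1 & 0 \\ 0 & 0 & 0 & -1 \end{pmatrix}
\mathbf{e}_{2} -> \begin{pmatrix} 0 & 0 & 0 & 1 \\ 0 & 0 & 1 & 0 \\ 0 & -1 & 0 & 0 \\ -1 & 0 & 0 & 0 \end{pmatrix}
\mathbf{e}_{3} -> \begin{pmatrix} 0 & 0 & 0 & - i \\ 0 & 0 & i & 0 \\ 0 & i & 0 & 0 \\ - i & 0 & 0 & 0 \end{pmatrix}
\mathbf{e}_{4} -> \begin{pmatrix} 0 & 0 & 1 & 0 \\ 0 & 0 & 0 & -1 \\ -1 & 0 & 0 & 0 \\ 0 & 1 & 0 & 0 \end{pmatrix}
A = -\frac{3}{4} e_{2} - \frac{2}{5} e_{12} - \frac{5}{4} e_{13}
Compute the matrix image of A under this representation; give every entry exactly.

Bivector images (products of the table entries): rho(e_{12}) = rho(\mathbf{e}_{1})rho(\mathbf{e}_{2}) = \begin{pmatrix} 0 & 0 & 0 & 1 \\ 0 & 0 & 1 & 0 \\ 0 & 1 & 0 & 0 \\ 1 & 0 & 0 & 0 \end{pmatrix}; rho(e_{13}) = rho(\mathbf{e}_{1})rho(\mathbf{e}_{3}) = \begin{pmatrix} 0 & 0 & 0 & - i \\ 0 & 0 & i & 0 \\ 0 & - i & 0 & 0 \\ i & 0 & 0 & 0 \end{pmatrix}.
M = (-\frac{3}{4})*rho(e_{2}) + (-\frac{2}{5})*rho(e_{12}) + (-\frac{5}{4})*rho(e_{13}), summed entrywise:
Answer: \begin{pmatrix} 0 & 0 & 0 & - \frac{23}{20} + \frac{5 i}{4} \\ 0 & 0 & - \frac{23}{20} - \frac{5 i}{4} & 0 \\ 0 & \frac{7}{20} + \frac{5 i}{4} & 0 & 0 \\ \frac{7}{20} - \frac{5 i}{4} & 0 & 0 & 0 \end{pmatrix}


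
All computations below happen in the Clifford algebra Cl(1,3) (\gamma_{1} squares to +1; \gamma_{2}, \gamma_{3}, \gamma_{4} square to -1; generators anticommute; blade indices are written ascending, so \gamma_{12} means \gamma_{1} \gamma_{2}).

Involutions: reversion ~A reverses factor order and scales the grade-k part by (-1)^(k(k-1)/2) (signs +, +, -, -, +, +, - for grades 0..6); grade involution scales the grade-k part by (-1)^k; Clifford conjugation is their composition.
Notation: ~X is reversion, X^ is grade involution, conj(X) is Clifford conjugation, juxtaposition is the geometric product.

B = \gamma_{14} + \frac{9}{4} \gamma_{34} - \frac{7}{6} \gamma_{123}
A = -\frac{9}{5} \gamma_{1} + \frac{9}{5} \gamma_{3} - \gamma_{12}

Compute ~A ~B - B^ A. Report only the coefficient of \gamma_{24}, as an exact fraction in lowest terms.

first term: \frac{7}{6} \gamma_{3} + \frac{117}{20} \gamma_{4} - \frac{21}{10} \gamma_{12} - \frac{21}{10} \gamma_{23} + \gamma_{24} + \frac{117}{20} \gamma_{134} - \frac{9}{4} \gamma_{1234}
second term: -\frac{7}{6} \gamma_{3} + \frac{117}{20} \gamma_{4} - \frac{21}{10} \gamma_{12} - \frac{21}{10} \gamma_{23} - \gamma_{24} - \frac{117}{20} \gamma_{134} - \frac{9}{4} \gamma_{1234}
Answer: 2


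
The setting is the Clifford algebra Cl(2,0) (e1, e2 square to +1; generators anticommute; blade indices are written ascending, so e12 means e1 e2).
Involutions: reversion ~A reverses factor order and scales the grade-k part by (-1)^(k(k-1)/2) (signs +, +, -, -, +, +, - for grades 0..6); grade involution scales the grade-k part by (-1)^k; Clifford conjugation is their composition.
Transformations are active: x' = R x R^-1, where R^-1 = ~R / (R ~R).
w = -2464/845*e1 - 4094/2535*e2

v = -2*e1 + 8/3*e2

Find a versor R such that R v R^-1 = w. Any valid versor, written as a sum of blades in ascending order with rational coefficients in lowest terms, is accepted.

Key observation: q(v) = q(w) = 100/9 (sandwiches preserve the norm), so R = v + w = -4154/845*e1 + 2666/2535*e2 works whenever it is invertible — the component of v along it is kept and (v - w)/2 reverses, sending v to w.
Answer: -4154/845*e1 + 2666/2535*e2


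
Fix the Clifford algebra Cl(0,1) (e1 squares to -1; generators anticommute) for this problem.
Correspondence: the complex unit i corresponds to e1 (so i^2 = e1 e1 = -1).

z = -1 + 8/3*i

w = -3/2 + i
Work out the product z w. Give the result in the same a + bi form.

In blades: z = -1 + 8/3*e1, w = -3/2 + e1.
Distribute z over w term by term (generator squares from the signature, products reordered to ascending indices): (-1)*w = 3/2 - e1; (8/3*e1)*w = -8/3 - 4*e1.
Sum: -7/6 - 5*e1; translating back through the correspondence:
Answer: -7/6 - 5i


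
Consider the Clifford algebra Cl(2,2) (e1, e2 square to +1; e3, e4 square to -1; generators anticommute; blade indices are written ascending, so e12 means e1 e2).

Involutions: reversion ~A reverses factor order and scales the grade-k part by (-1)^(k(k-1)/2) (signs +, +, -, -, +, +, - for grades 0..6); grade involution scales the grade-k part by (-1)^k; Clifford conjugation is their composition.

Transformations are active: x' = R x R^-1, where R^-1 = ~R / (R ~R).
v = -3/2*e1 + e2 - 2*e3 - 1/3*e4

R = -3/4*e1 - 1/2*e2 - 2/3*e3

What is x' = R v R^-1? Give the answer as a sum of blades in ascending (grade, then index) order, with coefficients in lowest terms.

~R = -3/4*e1 - 1/2*e2 - 2/3*e3, and R ~R = 53/144, so R^-1 = ~R / (53/144).
R v = -17/24 - 3/2*e12 + 1/2*e13 + 1/4*e14 + 5/3*e23 + 1/6*e24 + 2/9*e34
Answer: 465/106*e1 + 49/53*e2 + 242/53*e3 + 1/3*e4


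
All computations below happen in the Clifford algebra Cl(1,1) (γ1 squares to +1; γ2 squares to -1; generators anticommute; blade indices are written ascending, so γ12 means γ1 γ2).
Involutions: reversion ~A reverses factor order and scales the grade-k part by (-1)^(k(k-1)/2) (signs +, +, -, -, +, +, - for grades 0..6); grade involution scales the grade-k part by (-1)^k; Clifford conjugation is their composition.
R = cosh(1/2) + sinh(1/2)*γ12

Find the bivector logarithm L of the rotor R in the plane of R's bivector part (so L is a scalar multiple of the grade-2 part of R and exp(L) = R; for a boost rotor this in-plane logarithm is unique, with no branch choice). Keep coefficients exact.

The scalar part of R is cosh(1/2), which determines |rapidity| via cosh; the sign lives in the bivector part, and pairing them (bivector part over sinh of the rapidity = the plane) gives the unique in-plane L = rapidity * plane.
Concretely: cosh(rapidity) = cosh(1/2) gives rapidity = ±1/2, and since rapidity/sinh(rapidity) is even the sign is immaterial: L = (rapidity/sinh(rapidity)) * <R>_2 = (1/(2*sinh(1/2))) * <R>_2.
Answer: 1/2*γ12


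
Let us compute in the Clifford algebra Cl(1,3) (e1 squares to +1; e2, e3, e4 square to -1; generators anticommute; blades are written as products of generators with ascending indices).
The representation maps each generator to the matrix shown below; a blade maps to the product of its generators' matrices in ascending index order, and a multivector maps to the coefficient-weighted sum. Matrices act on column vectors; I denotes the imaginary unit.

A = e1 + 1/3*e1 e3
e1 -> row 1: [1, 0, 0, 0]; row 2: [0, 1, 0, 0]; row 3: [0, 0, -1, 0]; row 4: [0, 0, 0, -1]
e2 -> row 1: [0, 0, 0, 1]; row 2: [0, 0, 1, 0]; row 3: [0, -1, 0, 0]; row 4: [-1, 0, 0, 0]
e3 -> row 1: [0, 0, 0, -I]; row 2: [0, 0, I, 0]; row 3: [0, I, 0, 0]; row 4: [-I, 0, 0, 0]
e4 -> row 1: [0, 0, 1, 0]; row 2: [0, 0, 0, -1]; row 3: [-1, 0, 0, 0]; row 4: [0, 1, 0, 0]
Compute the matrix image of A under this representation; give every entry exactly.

Bivector images (products of the table entries): rho(e1 e3) = rho(e1)rho(e3) = row 1: [0, 0, 0, -I]; row 2: [0, 0, I, 0]; row 3: [0, -I, 0, 0]; row 4: [I, 0, 0, 0].
M = (1)*rho(e1) + (1/3)*rho(e1 e3), summed entrywise:
Answer: row 1: [1, 0, 0, -I/3]; row 2: [0, 1, I/3, 0]; row 3: [0, -I/3, -1, 0]; row 4: [I/3, 0, 0, -1]


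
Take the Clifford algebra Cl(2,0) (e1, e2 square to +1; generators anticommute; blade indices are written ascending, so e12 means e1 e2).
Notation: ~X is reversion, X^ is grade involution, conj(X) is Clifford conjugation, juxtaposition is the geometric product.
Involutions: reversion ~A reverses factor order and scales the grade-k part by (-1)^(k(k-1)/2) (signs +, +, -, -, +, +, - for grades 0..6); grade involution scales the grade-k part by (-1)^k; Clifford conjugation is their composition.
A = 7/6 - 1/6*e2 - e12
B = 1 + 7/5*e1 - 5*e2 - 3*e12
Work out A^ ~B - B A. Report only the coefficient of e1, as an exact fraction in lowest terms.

first term: 10/3 + 92/15*e1 - 64/15*e2 + 34/15*e12
second term: -1 - 43/15*e1 - 37/5*e2 - 71/15*e12
Answer: 9
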